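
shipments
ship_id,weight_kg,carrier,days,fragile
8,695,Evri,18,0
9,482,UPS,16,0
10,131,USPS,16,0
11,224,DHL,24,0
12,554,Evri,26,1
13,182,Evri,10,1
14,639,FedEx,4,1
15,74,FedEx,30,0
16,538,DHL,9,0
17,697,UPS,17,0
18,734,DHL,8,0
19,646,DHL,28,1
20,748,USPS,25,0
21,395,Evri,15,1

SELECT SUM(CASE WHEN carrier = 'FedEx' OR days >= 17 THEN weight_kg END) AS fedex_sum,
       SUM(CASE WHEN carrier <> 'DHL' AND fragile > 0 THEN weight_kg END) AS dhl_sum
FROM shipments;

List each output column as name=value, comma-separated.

[fedex_sum: carrier = 'FedEx' OR days >= 17]
ship_id=8: ✓ → 695
ship_id=9: ✗
ship_id=10: ✗
ship_id=11: ✓ → 224
ship_id=12: ✓ → 554
ship_id=13: ✗
ship_id=14: ✓ → 639
ship_id=15: ✓ → 74
ship_id=16: ✗
ship_id=17: ✓ → 697
ship_id=18: ✗
ship_id=19: ✓ → 646
ship_id=20: ✓ → 748
ship_id=21: ✗
fedex_sum = 695 + 224 + 554 + 639 + 74 + 697 + 646 + 748 = 4277
—
[dhl_sum: carrier <> 'DHL' AND fragile > 0]
ship_id=8: ✗
ship_id=9: ✗
ship_id=10: ✗
ship_id=11: ✗
ship_id=12: ✓ → 554
ship_id=13: ✓ → 182
ship_id=14: ✓ → 639
ship_id=15: ✗
ship_id=16: ✗
ship_id=17: ✗
ship_id=18: ✗
ship_id=19: ✗
ship_id=20: ✗
ship_id=21: ✓ → 395
dhl_sum = 554 + 182 + 639 + 395 = 1770

fedex_sum=4277, dhl_sum=1770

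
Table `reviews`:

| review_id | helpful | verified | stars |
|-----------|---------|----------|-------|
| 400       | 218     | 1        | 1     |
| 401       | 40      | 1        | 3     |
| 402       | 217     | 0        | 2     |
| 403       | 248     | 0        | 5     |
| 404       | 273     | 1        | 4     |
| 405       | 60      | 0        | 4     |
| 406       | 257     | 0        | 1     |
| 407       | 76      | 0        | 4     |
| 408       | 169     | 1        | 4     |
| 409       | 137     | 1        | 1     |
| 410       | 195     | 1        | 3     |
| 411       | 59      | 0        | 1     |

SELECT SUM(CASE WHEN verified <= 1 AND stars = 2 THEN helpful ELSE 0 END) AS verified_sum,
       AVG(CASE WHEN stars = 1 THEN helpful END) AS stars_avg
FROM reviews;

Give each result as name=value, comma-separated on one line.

verified_sum=217, stars_avg=167.75

[verified_sum: verified <= 1 AND stars = 2]
review_id=400: ✗
review_id=401: ✗
review_id=402: ✓ → 217
review_id=403: ✗
review_id=404: ✗
review_id=405: ✗
review_id=406: ✗
review_id=407: ✗
review_id=408: ✗
review_id=409: ✗
review_id=410: ✗
review_id=411: ✗
verified_sum = 217
—
[stars_avg: stars = 1]
review_id=400: ✓ → 218
review_id=401: ✗
review_id=402: ✗
review_id=403: ✗
review_id=404: ✗
review_id=405: ✗
review_id=406: ✓ → 257
review_id=407: ✗
review_id=408: ✗
review_id=409: ✓ → 137
review_id=410: ✗
review_id=411: ✓ → 59
stars_avg = (218 + 257 + 137 + 59) / 4 = 167.75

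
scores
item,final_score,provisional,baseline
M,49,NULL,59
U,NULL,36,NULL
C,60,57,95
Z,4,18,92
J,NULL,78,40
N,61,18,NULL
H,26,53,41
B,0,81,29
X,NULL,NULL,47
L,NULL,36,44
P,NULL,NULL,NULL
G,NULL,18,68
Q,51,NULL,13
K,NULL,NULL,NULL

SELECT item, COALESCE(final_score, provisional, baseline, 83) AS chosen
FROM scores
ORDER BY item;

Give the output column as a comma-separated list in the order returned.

0, 60, 18, 26, 78, 83, 36, 49, 61, 83, 51, 36, 47, 4

item=B: final_score=0 → 0
item=C: final_score=60 → 60
item=G: final_score=NULL, provisional=18 → 18
item=H: final_score=26 → 26
item=J: final_score=NULL, provisional=78 → 78
item=K: final_score=NULL, provisional=NULL, baseline=NULL, → literal 83 → 83
item=L: final_score=NULL, provisional=36 → 36
item=M: final_score=49 → 49
item=N: final_score=61 → 61
item=P: final_score=NULL, provisional=NULL, baseline=NULL, → literal 83 → 83
item=Q: final_score=51 → 51
item=U: final_score=NULL, provisional=36 → 36
item=X: final_score=NULL, provisional=NULL, baseline=47 → 47
item=Z: final_score=4 → 4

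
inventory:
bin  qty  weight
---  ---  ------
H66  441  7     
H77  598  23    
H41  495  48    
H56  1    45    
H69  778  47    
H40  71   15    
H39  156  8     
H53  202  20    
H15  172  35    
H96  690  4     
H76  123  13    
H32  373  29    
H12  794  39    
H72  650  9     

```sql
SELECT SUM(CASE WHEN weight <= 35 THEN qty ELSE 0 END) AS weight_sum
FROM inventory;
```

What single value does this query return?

3476

bin=H66: ✓ → 441
bin=H77: ✓ → 598
bin=H41: ✗
bin=H56: ✗
bin=H69: ✗
bin=H40: ✓ → 71
bin=H39: ✓ → 156
bin=H53: ✓ → 202
bin=H15: ✓ → 172
bin=H96: ✓ → 690
bin=H76: ✓ → 123
bin=H32: ✓ → 373
bin=H12: ✗
bin=H72: ✓ → 650
weight_sum = 441 + 598 + 71 + 156 + 202 + 172 + 690 + 123 + 373 + 650 = 3476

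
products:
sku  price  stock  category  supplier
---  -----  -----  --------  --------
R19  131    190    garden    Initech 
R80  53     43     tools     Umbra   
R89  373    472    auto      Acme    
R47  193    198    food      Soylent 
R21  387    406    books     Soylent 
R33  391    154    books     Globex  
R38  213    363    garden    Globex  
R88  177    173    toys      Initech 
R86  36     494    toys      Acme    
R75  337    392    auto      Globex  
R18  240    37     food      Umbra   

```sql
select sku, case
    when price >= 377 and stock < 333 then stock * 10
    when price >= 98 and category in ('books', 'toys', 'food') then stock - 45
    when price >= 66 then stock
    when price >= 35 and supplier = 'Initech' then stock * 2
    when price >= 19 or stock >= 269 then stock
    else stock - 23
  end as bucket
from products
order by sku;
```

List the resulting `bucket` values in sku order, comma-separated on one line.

-8, 190, 361, 1540, 363, 153, 392, 43, 494, 128, 472

sku=R18: price >= 98 and category in ('books', 'toys', 'food') → -8
sku=R19: price >= 66 → 190
sku=R21: price >= 98 and category in ('books', 'toys', 'food') → 361
sku=R33: price >= 377 and stock < 333 → 1540
sku=R38: price >= 66 → 363
sku=R47: price >= 98 and category in ('books', 'toys', 'food') → 153
sku=R75: price >= 66 → 392
sku=R80: price >= 19 or stock >= 269 → 43
sku=R86: price >= 19 or stock >= 269 → 494
sku=R88: price >= 98 and category in ('books', 'toys', 'food') → 128
sku=R89: price >= 66 → 472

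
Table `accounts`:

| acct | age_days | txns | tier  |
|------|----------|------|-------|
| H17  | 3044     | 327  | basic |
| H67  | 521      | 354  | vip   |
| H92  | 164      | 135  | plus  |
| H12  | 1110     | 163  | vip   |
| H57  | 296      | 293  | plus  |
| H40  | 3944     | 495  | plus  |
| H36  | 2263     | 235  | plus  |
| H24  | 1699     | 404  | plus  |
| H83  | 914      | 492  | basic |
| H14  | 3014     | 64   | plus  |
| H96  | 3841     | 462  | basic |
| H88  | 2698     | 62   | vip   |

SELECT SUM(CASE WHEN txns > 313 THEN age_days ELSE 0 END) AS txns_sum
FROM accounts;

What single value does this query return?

acct=H17: ✓ → 3044
acct=H67: ✓ → 521
acct=H92: ✗
acct=H12: ✗
acct=H57: ✗
acct=H40: ✓ → 3944
acct=H36: ✗
acct=H24: ✓ → 1699
acct=H83: ✓ → 914
acct=H14: ✗
acct=H96: ✓ → 3841
acct=H88: ✗
txns_sum = 3044 + 521 + 3944 + 1699 + 914 + 3841 = 13963

13963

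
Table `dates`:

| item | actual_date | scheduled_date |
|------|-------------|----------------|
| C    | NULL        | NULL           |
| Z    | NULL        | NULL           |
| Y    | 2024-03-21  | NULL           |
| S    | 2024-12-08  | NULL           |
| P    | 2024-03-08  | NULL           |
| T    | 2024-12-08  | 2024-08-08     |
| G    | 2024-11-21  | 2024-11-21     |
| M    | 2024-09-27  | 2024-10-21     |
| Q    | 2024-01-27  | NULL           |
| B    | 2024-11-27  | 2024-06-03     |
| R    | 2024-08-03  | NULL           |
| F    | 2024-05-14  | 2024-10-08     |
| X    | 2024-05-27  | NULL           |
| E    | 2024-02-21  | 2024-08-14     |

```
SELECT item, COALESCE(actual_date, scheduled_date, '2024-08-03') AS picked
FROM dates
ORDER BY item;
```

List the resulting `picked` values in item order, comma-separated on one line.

item=B: actual_date=2024-11-27 → 2024-11-27
item=C: actual_date=NULL, scheduled_date=NULL, → literal 2024-08-03 → 2024-08-03
item=E: actual_date=2024-02-21 → 2024-02-21
item=F: actual_date=2024-05-14 → 2024-05-14
item=G: actual_date=2024-11-21 → 2024-11-21
item=M: actual_date=2024-09-27 → 2024-09-27
item=P: actual_date=2024-03-08 → 2024-03-08
item=Q: actual_date=2024-01-27 → 2024-01-27
item=R: actual_date=2024-08-03 → 2024-08-03
item=S: actual_date=2024-12-08 → 2024-12-08
item=T: actual_date=2024-12-08 → 2024-12-08
item=X: actual_date=2024-05-27 → 2024-05-27
item=Y: actual_date=2024-03-21 → 2024-03-21
item=Z: actual_date=NULL, scheduled_date=NULL, → literal 2024-08-03 → 2024-08-03

2024-11-27, 2024-08-03, 2024-02-21, 2024-05-14, 2024-11-21, 2024-09-27, 2024-03-08, 2024-01-27, 2024-08-03, 2024-12-08, 2024-12-08, 2024-05-27, 2024-03-21, 2024-08-03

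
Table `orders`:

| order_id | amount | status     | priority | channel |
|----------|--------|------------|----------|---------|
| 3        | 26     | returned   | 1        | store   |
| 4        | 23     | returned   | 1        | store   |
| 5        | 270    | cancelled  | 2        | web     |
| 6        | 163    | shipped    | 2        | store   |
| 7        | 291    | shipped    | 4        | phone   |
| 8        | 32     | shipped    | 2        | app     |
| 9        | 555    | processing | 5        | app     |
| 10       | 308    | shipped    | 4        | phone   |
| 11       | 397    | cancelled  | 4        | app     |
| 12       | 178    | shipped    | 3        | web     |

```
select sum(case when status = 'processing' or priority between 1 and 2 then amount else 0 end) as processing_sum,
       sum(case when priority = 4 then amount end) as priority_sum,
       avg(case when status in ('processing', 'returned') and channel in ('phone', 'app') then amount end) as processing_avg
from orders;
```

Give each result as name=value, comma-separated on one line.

processing_sum=1069, priority_sum=996, processing_avg=555

[processing_sum: status = 'processing' or priority between 1 and 2]
order_id=3: ✓ → 26
order_id=4: ✓ → 23
order_id=5: ✓ → 270
order_id=6: ✓ → 163
order_id=7: ✗
order_id=8: ✓ → 32
order_id=9: ✓ → 555
order_id=10: ✗
order_id=11: ✗
order_id=12: ✗
processing_sum = 26 + 23 + 270 + 163 + 32 + 555 = 1069
—
[priority_sum: priority = 4]
order_id=3: ✗
order_id=4: ✗
order_id=5: ✗
order_id=6: ✗
order_id=7: ✓ → 291
order_id=8: ✗
order_id=9: ✗
order_id=10: ✓ → 308
order_id=11: ✓ → 397
order_id=12: ✗
priority_sum = 291 + 308 + 397 = 996
—
[processing_avg: status in ('processing', 'returned') and channel in ('phone', 'app')]
order_id=3: ✗
order_id=4: ✗
order_id=5: ✗
order_id=6: ✗
order_id=7: ✗
order_id=8: ✗
order_id=9: ✓ → 555
order_id=10: ✗
order_id=11: ✗
order_id=12: ✗
processing_avg = 555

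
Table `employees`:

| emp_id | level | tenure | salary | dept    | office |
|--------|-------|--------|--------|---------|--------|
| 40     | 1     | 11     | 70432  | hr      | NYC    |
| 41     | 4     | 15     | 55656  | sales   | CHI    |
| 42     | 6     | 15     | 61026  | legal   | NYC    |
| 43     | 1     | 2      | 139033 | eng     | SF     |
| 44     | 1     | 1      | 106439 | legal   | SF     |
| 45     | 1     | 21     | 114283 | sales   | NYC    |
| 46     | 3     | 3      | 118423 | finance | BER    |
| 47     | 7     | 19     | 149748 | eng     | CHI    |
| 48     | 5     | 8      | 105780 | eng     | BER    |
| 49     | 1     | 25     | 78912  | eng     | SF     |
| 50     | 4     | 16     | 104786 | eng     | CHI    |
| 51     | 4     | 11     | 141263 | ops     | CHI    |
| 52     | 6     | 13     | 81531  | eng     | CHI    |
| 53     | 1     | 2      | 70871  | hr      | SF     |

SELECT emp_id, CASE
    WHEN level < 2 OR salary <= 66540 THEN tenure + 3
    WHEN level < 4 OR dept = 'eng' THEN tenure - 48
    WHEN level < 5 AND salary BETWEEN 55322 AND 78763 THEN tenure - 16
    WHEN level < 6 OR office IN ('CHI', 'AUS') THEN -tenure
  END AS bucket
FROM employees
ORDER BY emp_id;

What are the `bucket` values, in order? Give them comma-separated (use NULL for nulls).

14, 18, 18, 5, 4, 24, -45, -29, -40, 28, -32, -11, -35, 5

emp_id=40: level < 2 OR salary <= 66540 → 14
emp_id=41: level < 2 OR salary <= 66540 → 18
emp_id=42: level < 2 OR salary <= 66540 → 18
emp_id=43: level < 2 OR salary <= 66540 → 5
emp_id=44: level < 2 OR salary <= 66540 → 4
emp_id=45: level < 2 OR salary <= 66540 → 24
emp_id=46: level < 4 OR dept = 'eng' → -45
emp_id=47: level < 4 OR dept = 'eng' → -29
emp_id=48: level < 4 OR dept = 'eng' → -40
emp_id=49: level < 2 OR salary <= 66540 → 28
emp_id=50: level < 4 OR dept = 'eng' → -32
emp_id=51: level < 6 OR office IN ('CHI', 'AUS') → -11
emp_id=52: level < 4 OR dept = 'eng' → -35
emp_id=53: level < 2 OR salary <= 66540 → 5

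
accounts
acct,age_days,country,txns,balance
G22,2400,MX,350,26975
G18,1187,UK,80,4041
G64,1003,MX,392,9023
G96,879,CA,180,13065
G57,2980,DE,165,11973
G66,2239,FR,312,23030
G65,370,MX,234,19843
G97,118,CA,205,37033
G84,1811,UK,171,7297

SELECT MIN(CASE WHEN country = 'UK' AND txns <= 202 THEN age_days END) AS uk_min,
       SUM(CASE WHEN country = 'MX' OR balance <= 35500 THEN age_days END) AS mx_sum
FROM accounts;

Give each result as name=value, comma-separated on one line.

uk_min=1187, mx_sum=12869

[uk_min: country = 'UK' AND txns <= 202]
acct=G22: ✗
acct=G18: ✓ → 1187
acct=G64: ✗
acct=G96: ✗
acct=G57: ✗
acct=G66: ✗
acct=G65: ✗
acct=G97: ✗
acct=G84: ✓ → 1811
uk_min = MIN(1187, 1811) = 1187
—
[mx_sum: country = 'MX' OR balance <= 35500]
acct=G22: ✓ → 2400
acct=G18: ✓ → 1187
acct=G64: ✓ → 1003
acct=G96: ✓ → 879
acct=G57: ✓ → 2980
acct=G66: ✓ → 2239
acct=G65: ✓ → 370
acct=G97: ✗
acct=G84: ✓ → 1811
mx_sum = 2400 + 1187 + 1003 + 879 + 2980 + 2239 + 370 + 1811 = 12869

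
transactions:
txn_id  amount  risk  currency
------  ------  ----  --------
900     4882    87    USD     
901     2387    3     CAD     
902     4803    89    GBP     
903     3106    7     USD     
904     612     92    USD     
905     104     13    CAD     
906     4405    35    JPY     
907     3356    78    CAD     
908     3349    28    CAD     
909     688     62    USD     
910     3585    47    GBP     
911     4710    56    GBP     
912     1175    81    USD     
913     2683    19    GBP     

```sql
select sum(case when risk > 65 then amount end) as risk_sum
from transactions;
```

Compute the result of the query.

14828

txn_id=900: ✓ → 4882
txn_id=901: ✗
txn_id=902: ✓ → 4803
txn_id=903: ✗
txn_id=904: ✓ → 612
txn_id=905: ✗
txn_id=906: ✗
txn_id=907: ✓ → 3356
txn_id=908: ✗
txn_id=909: ✗
txn_id=910: ✗
txn_id=911: ✗
txn_id=912: ✓ → 1175
txn_id=913: ✗
risk_sum = 4882 + 4803 + 612 + 3356 + 1175 = 14828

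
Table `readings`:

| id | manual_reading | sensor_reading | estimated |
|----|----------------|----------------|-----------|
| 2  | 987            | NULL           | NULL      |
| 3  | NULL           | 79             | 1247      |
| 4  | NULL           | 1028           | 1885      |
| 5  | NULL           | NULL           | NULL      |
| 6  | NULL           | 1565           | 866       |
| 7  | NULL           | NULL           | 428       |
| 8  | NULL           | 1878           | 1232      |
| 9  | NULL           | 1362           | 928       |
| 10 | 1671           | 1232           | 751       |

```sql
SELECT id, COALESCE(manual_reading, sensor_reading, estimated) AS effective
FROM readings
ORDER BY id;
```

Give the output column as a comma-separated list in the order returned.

id=2: manual_reading=987 → 987
id=3: manual_reading=NULL, sensor_reading=79 → 79
id=4: manual_reading=NULL, sensor_reading=1028 → 1028
id=5: manual_reading=NULL, sensor_reading=NULL, estimated=NULL (all NULL) → NULL
id=6: manual_reading=NULL, sensor_reading=1565 → 1565
id=7: manual_reading=NULL, sensor_reading=NULL, estimated=428 → 428
id=8: manual_reading=NULL, sensor_reading=1878 → 1878
id=9: manual_reading=NULL, sensor_reading=1362 → 1362
id=10: manual_reading=1671 → 1671

987, 79, 1028, NULL, 1565, 428, 1878, 1362, 1671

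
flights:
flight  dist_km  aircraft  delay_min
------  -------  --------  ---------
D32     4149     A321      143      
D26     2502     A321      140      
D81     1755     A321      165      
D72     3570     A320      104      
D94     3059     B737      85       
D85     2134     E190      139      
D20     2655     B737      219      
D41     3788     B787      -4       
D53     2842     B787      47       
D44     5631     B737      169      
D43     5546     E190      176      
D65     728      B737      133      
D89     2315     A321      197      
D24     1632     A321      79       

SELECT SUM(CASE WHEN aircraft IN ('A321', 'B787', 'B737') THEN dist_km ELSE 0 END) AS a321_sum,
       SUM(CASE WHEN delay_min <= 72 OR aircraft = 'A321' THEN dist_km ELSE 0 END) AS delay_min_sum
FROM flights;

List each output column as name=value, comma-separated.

a321_sum=31056, delay_min_sum=18983

[a321_sum: aircraft IN ('A321', 'B787', 'B737')]
flight=D32: ✓ → 4149
flight=D26: ✓ → 2502
flight=D81: ✓ → 1755
flight=D72: ✗
flight=D94: ✓ → 3059
flight=D85: ✗
flight=D20: ✓ → 2655
flight=D41: ✓ → 3788
flight=D53: ✓ → 2842
flight=D44: ✓ → 5631
flight=D43: ✗
flight=D65: ✓ → 728
flight=D89: ✓ → 2315
flight=D24: ✓ → 1632
a321_sum = 4149 + 2502 + 1755 + 3059 + 2655 + 3788 + 2842 + 5631 + 728 + 2315 + 1632 = 31056
—
[delay_min_sum: delay_min <= 72 OR aircraft = 'A321']
flight=D32: ✓ → 4149
flight=D26: ✓ → 2502
flight=D81: ✓ → 1755
flight=D72: ✗
flight=D94: ✗
flight=D85: ✗
flight=D20: ✗
flight=D41: ✓ → 3788
flight=D53: ✓ → 2842
flight=D44: ✗
flight=D43: ✗
flight=D65: ✗
flight=D89: ✓ → 2315
flight=D24: ✓ → 1632
delay_min_sum = 4149 + 2502 + 1755 + 3788 + 2842 + 2315 + 1632 = 18983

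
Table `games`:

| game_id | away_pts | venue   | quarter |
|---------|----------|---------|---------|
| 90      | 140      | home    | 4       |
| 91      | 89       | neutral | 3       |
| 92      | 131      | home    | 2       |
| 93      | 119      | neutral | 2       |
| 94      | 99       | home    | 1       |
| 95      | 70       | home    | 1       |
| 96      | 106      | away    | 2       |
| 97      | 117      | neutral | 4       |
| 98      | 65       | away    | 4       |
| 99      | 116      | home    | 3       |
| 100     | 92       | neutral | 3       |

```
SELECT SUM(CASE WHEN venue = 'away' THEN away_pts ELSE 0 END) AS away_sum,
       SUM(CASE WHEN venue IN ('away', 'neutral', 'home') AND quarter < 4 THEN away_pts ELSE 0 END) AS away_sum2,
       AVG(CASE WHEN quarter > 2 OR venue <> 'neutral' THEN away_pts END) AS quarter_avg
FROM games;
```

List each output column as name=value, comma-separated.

[away_sum: venue = 'away']
game_id=90: ✗
game_id=91: ✗
game_id=92: ✗
game_id=93: ✗
game_id=94: ✗
game_id=95: ✗
game_id=96: ✓ → 106
game_id=97: ✗
game_id=98: ✓ → 65
game_id=99: ✗
game_id=100: ✗
away_sum = 106 + 65 = 171
—
[away_sum2: venue IN ('away', 'neutral', 'home') AND quarter < 4]
game_id=90: ✗
game_id=91: ✓ → 89
game_id=92: ✓ → 131
game_id=93: ✓ → 119
game_id=94: ✓ → 99
game_id=95: ✓ → 70
game_id=96: ✓ → 106
game_id=97: ✗
game_id=98: ✗
game_id=99: ✓ → 116
game_id=100: ✓ → 92
away_sum2 = 89 + 131 + 119 + 99 + 70 + 106 + 116 + 92 = 822
—
[quarter_avg: quarter > 2 OR venue <> 'neutral']
game_id=90: ✓ → 140
game_id=91: ✓ → 89
game_id=92: ✓ → 131
game_id=93: ✗
game_id=94: ✓ → 99
game_id=95: ✓ → 70
game_id=96: ✓ → 106
game_id=97: ✓ → 117
game_id=98: ✓ → 65
game_id=99: ✓ → 116
game_id=100: ✓ → 92
quarter_avg = (140 + 89 + 131 + 99 + 70 + 106 + 117 + 65 + 116 + 92) / 10 = 102.5

away_sum=171, away_sum2=822, quarter_avg=102.5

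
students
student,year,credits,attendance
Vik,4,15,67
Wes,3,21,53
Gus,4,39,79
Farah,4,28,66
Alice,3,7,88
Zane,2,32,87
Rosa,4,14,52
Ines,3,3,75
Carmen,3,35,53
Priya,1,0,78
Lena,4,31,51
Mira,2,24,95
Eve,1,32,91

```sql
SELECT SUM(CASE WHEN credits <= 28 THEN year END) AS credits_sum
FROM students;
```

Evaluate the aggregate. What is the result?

student=Vik: ✓ → 4
student=Wes: ✓ → 3
student=Gus: ✗
student=Farah: ✓ → 4
student=Alice: ✓ → 3
student=Zane: ✗
student=Rosa: ✓ → 4
student=Ines: ✓ → 3
student=Carmen: ✗
student=Priya: ✓ → 1
student=Lena: ✗
student=Mira: ✓ → 2
student=Eve: ✗
credits_sum = 4 + 3 + 4 + 3 + 4 + 3 + 1 + 2 = 24

24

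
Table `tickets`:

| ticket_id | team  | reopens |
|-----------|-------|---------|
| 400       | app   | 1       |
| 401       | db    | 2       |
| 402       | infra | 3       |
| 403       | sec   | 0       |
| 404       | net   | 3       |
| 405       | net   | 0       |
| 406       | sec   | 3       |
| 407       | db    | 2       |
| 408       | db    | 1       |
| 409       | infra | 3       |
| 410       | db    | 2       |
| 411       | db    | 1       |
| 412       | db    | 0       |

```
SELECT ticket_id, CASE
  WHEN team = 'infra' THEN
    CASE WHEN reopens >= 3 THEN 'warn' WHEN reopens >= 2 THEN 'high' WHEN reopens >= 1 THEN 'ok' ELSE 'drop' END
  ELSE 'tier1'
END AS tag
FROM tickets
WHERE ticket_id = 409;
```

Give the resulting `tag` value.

ticket_id = 409: team=infra, reopens=3.
team='infra' → inner[reopens >= 3] → warn

warn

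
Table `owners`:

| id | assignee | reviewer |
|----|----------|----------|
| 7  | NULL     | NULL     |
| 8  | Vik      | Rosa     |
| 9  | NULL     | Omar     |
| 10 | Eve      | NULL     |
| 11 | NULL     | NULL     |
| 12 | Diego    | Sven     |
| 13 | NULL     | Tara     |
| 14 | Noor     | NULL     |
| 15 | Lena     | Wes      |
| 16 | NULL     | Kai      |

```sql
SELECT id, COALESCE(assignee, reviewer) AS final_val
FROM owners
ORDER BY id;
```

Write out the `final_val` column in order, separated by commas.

id=7: assignee=NULL, reviewer=NULL (all NULL) → NULL
id=8: assignee=Vik → Vik
id=9: assignee=NULL, reviewer=Omar → Omar
id=10: assignee=Eve → Eve
id=11: assignee=NULL, reviewer=NULL (all NULL) → NULL
id=12: assignee=Diego → Diego
id=13: assignee=NULL, reviewer=Tara → Tara
id=14: assignee=Noor → Noor
id=15: assignee=Lena → Lena
id=16: assignee=NULL, reviewer=Kai → Kai

NULL, Vik, Omar, Eve, NULL, Diego, Tara, Noor, Lena, Kai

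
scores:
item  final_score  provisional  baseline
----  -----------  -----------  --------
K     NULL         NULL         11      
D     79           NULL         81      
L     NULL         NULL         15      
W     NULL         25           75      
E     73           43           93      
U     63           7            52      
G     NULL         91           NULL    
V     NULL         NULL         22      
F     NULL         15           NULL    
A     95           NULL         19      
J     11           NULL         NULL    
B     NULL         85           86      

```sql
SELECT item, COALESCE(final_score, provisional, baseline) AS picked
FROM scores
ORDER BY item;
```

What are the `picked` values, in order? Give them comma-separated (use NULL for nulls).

95, 85, 79, 73, 15, 91, 11, 11, 15, 63, 22, 25

item=A: final_score=95 → 95
item=B: final_score=NULL, provisional=85 → 85
item=D: final_score=79 → 79
item=E: final_score=73 → 73
item=F: final_score=NULL, provisional=15 → 15
item=G: final_score=NULL, provisional=91 → 91
item=J: final_score=11 → 11
item=K: final_score=NULL, provisional=NULL, baseline=11 → 11
item=L: final_score=NULL, provisional=NULL, baseline=15 → 15
item=U: final_score=63 → 63
item=V: final_score=NULL, provisional=NULL, baseline=22 → 22
item=W: final_score=NULL, provisional=25 → 25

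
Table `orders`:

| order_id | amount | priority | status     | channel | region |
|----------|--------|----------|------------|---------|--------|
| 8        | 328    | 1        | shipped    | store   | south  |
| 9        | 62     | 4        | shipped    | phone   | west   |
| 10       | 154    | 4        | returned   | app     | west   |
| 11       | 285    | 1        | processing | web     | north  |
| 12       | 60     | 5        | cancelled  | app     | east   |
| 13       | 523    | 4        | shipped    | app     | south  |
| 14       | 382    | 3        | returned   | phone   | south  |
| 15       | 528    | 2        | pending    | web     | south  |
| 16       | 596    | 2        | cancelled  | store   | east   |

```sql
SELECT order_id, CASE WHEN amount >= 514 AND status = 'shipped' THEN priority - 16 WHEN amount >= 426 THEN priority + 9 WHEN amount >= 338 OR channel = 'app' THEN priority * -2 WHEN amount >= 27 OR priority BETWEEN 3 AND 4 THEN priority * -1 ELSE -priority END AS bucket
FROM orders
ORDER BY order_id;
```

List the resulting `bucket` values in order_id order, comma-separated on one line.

-1, -4, -8, -1, -10, -12, -6, 11, 11

order_id=8: amount >= 27 OR priority BETWEEN 3 AND 4 → -1
order_id=9: amount >= 27 OR priority BETWEEN 3 AND 4 → -4
order_id=10: amount >= 338 OR channel = 'app' → -8
order_id=11: amount >= 27 OR priority BETWEEN 3 AND 4 → -1
order_id=12: amount >= 338 OR channel = 'app' → -10
order_id=13: amount >= 514 AND status = 'shipped' → -12
order_id=14: amount >= 338 OR channel = 'app' → -6
order_id=15: amount >= 426 → 11
order_id=16: amount >= 426 → 11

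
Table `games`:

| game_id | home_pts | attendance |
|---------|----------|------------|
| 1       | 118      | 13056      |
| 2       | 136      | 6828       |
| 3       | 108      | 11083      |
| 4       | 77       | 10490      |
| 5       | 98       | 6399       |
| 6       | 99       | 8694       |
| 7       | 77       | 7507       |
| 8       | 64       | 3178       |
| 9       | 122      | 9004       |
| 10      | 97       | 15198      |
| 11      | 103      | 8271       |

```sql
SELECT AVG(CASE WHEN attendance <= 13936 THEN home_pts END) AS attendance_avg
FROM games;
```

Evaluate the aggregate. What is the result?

100.2

game_id=1: ✓ → 118
game_id=2: ✓ → 136
game_id=3: ✓ → 108
game_id=4: ✓ → 77
game_id=5: ✓ → 98
game_id=6: ✓ → 99
game_id=7: ✓ → 77
game_id=8: ✓ → 64
game_id=9: ✓ → 122
game_id=10: ✗
game_id=11: ✓ → 103
attendance_avg = (118 + 136 + 108 + 77 + 98 + 99 + 77 + 64 + 122 + 103) / 10 = 100.2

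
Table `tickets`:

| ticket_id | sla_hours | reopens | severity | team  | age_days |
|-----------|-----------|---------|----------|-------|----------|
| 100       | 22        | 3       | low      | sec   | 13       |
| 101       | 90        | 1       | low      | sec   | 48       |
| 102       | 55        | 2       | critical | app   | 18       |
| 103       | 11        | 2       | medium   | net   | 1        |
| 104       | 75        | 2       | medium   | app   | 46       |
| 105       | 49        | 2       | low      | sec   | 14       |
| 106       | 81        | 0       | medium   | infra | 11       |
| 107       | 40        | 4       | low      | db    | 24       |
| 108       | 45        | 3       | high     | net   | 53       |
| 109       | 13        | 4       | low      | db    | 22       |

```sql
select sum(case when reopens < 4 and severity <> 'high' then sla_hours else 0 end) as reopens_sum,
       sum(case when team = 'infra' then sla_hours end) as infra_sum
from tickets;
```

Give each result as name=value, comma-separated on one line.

[reopens_sum: reopens < 4 and severity <> 'high']
ticket_id=100: ✓ → 22
ticket_id=101: ✓ → 90
ticket_id=102: ✓ → 55
ticket_id=103: ✓ → 11
ticket_id=104: ✓ → 75
ticket_id=105: ✓ → 49
ticket_id=106: ✓ → 81
ticket_id=107: ✗
ticket_id=108: ✗
ticket_id=109: ✗
reopens_sum = 22 + 90 + 55 + 11 + 75 + 49 + 81 = 383
—
[infra_sum: team = 'infra']
ticket_id=100: ✗
ticket_id=101: ✗
ticket_id=102: ✗
ticket_id=103: ✗
ticket_id=104: ✗
ticket_id=105: ✗
ticket_id=106: ✓ → 81
ticket_id=107: ✗
ticket_id=108: ✗
ticket_id=109: ✗
infra_sum = 81

reopens_sum=383, infra_sum=81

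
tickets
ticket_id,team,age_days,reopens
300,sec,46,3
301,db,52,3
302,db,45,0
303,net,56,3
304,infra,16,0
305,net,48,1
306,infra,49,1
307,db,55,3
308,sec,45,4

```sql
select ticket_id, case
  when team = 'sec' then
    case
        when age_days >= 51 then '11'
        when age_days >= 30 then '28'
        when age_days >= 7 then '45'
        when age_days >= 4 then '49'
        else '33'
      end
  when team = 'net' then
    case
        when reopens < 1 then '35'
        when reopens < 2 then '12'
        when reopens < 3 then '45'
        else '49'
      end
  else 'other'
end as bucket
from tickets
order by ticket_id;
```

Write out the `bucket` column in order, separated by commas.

ticket_id=300: team='sec' → inner[age_days >= 30] → 28
ticket_id=301: team='db' → outer ELSE → other
ticket_id=302: team='db' → outer ELSE → other
ticket_id=303: team='net' → inner[ELSE] → 49
ticket_id=304: team='infra' → outer ELSE → other
ticket_id=305: team='net' → inner[reopens < 2] → 12
ticket_id=306: team='infra' → outer ELSE → other
ticket_id=307: team='db' → outer ELSE → other
ticket_id=308: team='sec' → inner[age_days >= 30] → 28

28, other, other, 49, other, 12, other, other, 28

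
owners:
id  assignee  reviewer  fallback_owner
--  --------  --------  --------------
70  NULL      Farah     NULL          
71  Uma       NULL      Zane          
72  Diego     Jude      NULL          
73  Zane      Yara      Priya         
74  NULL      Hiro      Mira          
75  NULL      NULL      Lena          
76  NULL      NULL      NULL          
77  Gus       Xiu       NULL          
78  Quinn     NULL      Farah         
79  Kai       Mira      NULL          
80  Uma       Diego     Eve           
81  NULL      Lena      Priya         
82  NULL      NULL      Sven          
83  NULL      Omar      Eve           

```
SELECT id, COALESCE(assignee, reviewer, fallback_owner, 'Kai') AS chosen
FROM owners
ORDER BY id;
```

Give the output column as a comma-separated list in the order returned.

id=70: assignee=NULL, reviewer=Farah → Farah
id=71: assignee=Uma → Uma
id=72: assignee=Diego → Diego
id=73: assignee=Zane → Zane
id=74: assignee=NULL, reviewer=Hiro → Hiro
id=75: assignee=NULL, reviewer=NULL, fallback_owner=Lena → Lena
id=76: assignee=NULL, reviewer=NULL, fallback_owner=NULL, → literal Kai → Kai
id=77: assignee=Gus → Gus
id=78: assignee=Quinn → Quinn
id=79: assignee=Kai → Kai
id=80: assignee=Uma → Uma
id=81: assignee=NULL, reviewer=Lena → Lena
id=82: assignee=NULL, reviewer=NULL, fallback_owner=Sven → Sven
id=83: assignee=NULL, reviewer=Omar → Omar

Farah, Uma, Diego, Zane, Hiro, Lena, Kai, Gus, Quinn, Kai, Uma, Lena, Sven, Omar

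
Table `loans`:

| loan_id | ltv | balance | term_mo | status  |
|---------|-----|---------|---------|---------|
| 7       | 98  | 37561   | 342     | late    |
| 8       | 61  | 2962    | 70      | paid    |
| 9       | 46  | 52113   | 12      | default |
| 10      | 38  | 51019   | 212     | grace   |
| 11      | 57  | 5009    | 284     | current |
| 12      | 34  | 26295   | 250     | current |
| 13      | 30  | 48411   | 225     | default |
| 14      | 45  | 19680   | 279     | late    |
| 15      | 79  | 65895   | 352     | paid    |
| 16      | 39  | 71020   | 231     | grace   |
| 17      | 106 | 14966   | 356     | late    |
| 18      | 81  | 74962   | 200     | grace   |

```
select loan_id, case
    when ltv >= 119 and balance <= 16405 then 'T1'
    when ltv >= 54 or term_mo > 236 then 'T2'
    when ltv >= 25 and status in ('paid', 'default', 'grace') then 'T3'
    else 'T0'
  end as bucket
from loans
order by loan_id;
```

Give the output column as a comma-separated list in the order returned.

T2, T2, T3, T3, T2, T2, T3, T2, T2, T3, T2, T2

loan_id=7: ltv >= 54 or term_mo > 236 → T2
loan_id=8: ltv >= 54 or term_mo > 236 → T2
loan_id=9: ltv >= 25 and status in ('paid', 'default', 'grace') → T3
loan_id=10: ltv >= 25 and status in ('paid', 'default', 'grace') → T3
loan_id=11: ltv >= 54 or term_mo > 236 → T2
loan_id=12: ltv >= 54 or term_mo > 236 → T2
loan_id=13: ltv >= 25 and status in ('paid', 'default', 'grace') → T3
loan_id=14: ltv >= 54 or term_mo > 236 → T2
loan_id=15: ltv >= 54 or term_mo > 236 → T2
loan_id=16: ltv >= 25 and status in ('paid', 'default', 'grace') → T3
loan_id=17: ltv >= 54 or term_mo > 236 → T2
loan_id=18: ltv >= 54 or term_mo > 236 → T2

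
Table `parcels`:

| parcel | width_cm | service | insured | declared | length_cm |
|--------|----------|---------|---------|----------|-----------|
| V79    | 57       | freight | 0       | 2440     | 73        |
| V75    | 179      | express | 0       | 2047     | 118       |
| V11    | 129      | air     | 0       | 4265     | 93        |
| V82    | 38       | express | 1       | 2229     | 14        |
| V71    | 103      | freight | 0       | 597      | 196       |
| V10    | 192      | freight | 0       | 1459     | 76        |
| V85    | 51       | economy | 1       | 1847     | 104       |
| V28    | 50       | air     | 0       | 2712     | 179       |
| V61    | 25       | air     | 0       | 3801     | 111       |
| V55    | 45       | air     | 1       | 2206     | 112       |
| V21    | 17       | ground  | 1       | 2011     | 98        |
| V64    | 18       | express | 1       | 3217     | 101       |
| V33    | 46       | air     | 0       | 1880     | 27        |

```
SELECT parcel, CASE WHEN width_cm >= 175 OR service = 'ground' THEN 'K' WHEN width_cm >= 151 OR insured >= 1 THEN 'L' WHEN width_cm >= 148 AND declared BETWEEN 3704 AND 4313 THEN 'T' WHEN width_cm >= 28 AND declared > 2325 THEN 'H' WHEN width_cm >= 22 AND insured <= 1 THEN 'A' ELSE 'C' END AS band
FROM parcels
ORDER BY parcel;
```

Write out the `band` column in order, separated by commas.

K, H, K, H, A, L, A, L, A, K, H, L, L

parcel=V10: width_cm >= 175 OR service = 'ground' → K
parcel=V11: width_cm >= 28 AND declared > 2325 → H
parcel=V21: width_cm >= 175 OR service = 'ground' → K
parcel=V28: width_cm >= 28 AND declared > 2325 → H
parcel=V33: width_cm >= 22 AND insured <= 1 → A
parcel=V55: width_cm >= 151 OR insured >= 1 → L
parcel=V61: width_cm >= 22 AND insured <= 1 → A
parcel=V64: width_cm >= 151 OR insured >= 1 → L
parcel=V71: width_cm >= 22 AND insured <= 1 → A
parcel=V75: width_cm >= 175 OR service = 'ground' → K
parcel=V79: width_cm >= 28 AND declared > 2325 → H
parcel=V82: width_cm >= 151 OR insured >= 1 → L
parcel=V85: width_cm >= 151 OR insured >= 1 → L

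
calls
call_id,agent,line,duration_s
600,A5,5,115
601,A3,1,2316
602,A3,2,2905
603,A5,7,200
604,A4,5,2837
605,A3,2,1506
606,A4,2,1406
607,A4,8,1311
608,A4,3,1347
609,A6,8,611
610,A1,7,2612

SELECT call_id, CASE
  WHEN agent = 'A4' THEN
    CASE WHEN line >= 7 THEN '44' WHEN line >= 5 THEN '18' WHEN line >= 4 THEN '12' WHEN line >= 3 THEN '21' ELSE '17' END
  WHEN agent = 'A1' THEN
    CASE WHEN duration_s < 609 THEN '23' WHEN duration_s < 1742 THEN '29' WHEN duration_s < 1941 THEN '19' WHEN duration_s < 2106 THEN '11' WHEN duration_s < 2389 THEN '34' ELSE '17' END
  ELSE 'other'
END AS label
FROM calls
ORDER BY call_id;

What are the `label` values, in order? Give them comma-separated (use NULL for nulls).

other, other, other, other, 18, other, 17, 44, 21, other, 17

call_id=600: agent='A5' → outer ELSE → other
call_id=601: agent='A3' → outer ELSE → other
call_id=602: agent='A3' → outer ELSE → other
call_id=603: agent='A5' → outer ELSE → other
call_id=604: agent='A4' → inner[line >= 5] → 18
call_id=605: agent='A3' → outer ELSE → other
call_id=606: agent='A4' → inner[ELSE] → 17
call_id=607: agent='A4' → inner[line >= 7] → 44
call_id=608: agent='A4' → inner[line >= 3] → 21
call_id=609: agent='A6' → outer ELSE → other
call_id=610: agent='A1' → inner[ELSE] → 17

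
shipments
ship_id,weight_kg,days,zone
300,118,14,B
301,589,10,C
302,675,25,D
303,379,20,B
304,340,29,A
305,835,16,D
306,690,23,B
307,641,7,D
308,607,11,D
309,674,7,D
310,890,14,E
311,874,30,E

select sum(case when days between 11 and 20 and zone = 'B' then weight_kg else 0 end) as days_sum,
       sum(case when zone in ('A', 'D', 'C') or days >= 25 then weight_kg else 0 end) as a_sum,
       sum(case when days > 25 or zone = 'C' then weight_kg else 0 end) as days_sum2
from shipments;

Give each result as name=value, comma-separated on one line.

days_sum=497, a_sum=5235, days_sum2=1803

[days_sum: days between 11 and 20 and zone = 'B']
ship_id=300: ✓ → 118
ship_id=301: ✗
ship_id=302: ✗
ship_id=303: ✓ → 379
ship_id=304: ✗
ship_id=305: ✗
ship_id=306: ✗
ship_id=307: ✗
ship_id=308: ✗
ship_id=309: ✗
ship_id=310: ✗
ship_id=311: ✗
days_sum = 118 + 379 = 497
—
[a_sum: zone in ('A', 'D', 'C') or days >= 25]
ship_id=300: ✗
ship_id=301: ✓ → 589
ship_id=302: ✓ → 675
ship_id=303: ✗
ship_id=304: ✓ → 340
ship_id=305: ✓ → 835
ship_id=306: ✗
ship_id=307: ✓ → 641
ship_id=308: ✓ → 607
ship_id=309: ✓ → 674
ship_id=310: ✗
ship_id=311: ✓ → 874
a_sum = 589 + 675 + 340 + 835 + 641 + 607 + 674 + 874 = 5235
—
[days_sum2: days > 25 or zone = 'C']
ship_id=300: ✗
ship_id=301: ✓ → 589
ship_id=302: ✗
ship_id=303: ✗
ship_id=304: ✓ → 340
ship_id=305: ✗
ship_id=306: ✗
ship_id=307: ✗
ship_id=308: ✗
ship_id=309: ✗
ship_id=310: ✗
ship_id=311: ✓ → 874
days_sum2 = 589 + 340 + 874 = 1803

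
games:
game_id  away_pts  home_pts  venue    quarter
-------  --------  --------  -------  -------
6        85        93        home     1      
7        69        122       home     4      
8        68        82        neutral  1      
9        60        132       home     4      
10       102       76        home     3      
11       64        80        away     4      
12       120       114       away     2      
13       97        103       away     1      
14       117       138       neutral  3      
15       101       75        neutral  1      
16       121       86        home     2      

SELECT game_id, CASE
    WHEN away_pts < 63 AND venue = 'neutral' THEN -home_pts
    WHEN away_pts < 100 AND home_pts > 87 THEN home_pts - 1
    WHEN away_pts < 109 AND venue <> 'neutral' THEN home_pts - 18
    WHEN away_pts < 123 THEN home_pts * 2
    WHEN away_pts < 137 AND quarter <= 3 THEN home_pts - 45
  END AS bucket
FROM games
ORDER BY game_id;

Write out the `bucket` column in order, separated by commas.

92, 121, 164, 131, 58, 62, 228, 102, 276, 150, 172

game_id=6: away_pts < 100 AND home_pts > 87 → 92
game_id=7: away_pts < 100 AND home_pts > 87 → 121
game_id=8: away_pts < 123 → 164
game_id=9: away_pts < 100 AND home_pts > 87 → 131
game_id=10: away_pts < 109 AND venue <> 'neutral' → 58
game_id=11: away_pts < 109 AND venue <> 'neutral' → 62
game_id=12: away_pts < 123 → 228
game_id=13: away_pts < 100 AND home_pts > 87 → 102
game_id=14: away_pts < 123 → 276
game_id=15: away_pts < 123 → 150
game_id=16: away_pts < 123 → 172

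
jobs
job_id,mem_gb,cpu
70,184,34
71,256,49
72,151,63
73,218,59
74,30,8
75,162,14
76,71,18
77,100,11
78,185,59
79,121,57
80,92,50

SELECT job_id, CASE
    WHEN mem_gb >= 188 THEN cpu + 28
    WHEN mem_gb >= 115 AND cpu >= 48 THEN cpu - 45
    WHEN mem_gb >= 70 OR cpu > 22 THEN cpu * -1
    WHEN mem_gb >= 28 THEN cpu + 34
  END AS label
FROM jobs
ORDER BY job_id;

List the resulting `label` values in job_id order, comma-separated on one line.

-34, 77, 18, 87, 42, -14, -18, -11, 14, 12, -50

job_id=70: mem_gb >= 70 OR cpu > 22 → -34
job_id=71: mem_gb >= 188 → 77
job_id=72: mem_gb >= 115 AND cpu >= 48 → 18
job_id=73: mem_gb >= 188 → 87
job_id=74: mem_gb >= 28 → 42
job_id=75: mem_gb >= 70 OR cpu > 22 → -14
job_id=76: mem_gb >= 70 OR cpu > 22 → -18
job_id=77: mem_gb >= 70 OR cpu > 22 → -11
job_id=78: mem_gb >= 115 AND cpu >= 48 → 14
job_id=79: mem_gb >= 115 AND cpu >= 48 → 12
job_id=80: mem_gb >= 70 OR cpu > 22 → -50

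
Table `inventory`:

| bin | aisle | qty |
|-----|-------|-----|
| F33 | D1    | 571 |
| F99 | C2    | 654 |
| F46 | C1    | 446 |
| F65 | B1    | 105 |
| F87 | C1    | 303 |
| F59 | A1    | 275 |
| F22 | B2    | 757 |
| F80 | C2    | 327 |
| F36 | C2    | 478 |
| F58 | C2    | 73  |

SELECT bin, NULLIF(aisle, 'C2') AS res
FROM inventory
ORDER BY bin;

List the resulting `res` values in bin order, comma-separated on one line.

B2, D1, NULL, C1, NULL, A1, B1, NULL, C1, NULL

bin=F22: aisle=B2 vs C2: differ → B2
bin=F33: aisle=D1 vs C2: differ → D1
bin=F36: aisle=C2 vs C2: equal → NULL
bin=F46: aisle=C1 vs C2: differ → C1
bin=F58: aisle=C2 vs C2: equal → NULL
bin=F59: aisle=A1 vs C2: differ → A1
bin=F65: aisle=B1 vs C2: differ → B1
bin=F80: aisle=C2 vs C2: equal → NULL
bin=F87: aisle=C1 vs C2: differ → C1
bin=F99: aisle=C2 vs C2: equal → NULL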